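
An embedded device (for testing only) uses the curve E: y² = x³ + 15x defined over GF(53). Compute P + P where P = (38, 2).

tangent at (38, 2): λ = (3·38² + 15)/(2·2) ≡ 1/4. 4⁻¹ ≡ 40 (mod 53) since 4·40 = 160 ≡ 1, so λ ≡ 1·40 ≡ 40.
  x = λ² - 38 - 38 = 1600 - 76 ≡ 40; y = λ·(38 - 40) - 2 ≡ 24. → (40, 24)

(40, 24)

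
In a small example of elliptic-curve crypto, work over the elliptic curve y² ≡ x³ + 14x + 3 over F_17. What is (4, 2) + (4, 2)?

tangent at (4, 2): λ = (3·4² + 14)/(2·2) ≡ 11/4. 4⁻¹ ≡ 13 (mod 17) since 4·13 = 52 ≡ 1, so λ ≡ 11·13 ≡ 7.
  x = λ² - 4 - 4 = 49 - 8 ≡ 7; y = λ·(4 - 7) - 2 ≡ 11. → (7, 11)

(7, 11)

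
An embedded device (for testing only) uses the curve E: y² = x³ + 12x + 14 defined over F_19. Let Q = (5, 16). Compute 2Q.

tangent at (5, 16): λ = (3·5² + 12)/(2·16) ≡ 11/13. 13⁻¹ ≡ 3 (mod 19) since 13·3 = 39 ≡ 1, so λ ≡ 11·3 ≡ 14.
  x = λ² - 5 - 5 = 196 - 10 ≡ 15; y = λ·(5 - 15) - 16 ≡ 15. → (15, 15)

(15, 15)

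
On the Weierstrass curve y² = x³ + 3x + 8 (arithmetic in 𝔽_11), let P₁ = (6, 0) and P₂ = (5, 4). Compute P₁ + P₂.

(6, 0) + (5, 4). λ = (4 - 0)/(5 - 6) ≡ 4/10 mod 11. 10⁻¹ ≡ 10 (mod 11) since 10·10 = 100 ≡ 1, so λ ≡ 7.
  x = λ² - 6 - 5 = 49 - 11 ≡ 5; y = λ·(6 - 5) - 0 ≡ 7. → (5, 7)

(5, 7)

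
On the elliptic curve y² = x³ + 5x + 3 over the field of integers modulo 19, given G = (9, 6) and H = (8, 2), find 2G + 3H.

First 2G:
Repeated addition: build up to 2G.
2G: tangent at (9, 6): λ = (3·9² + 5)/(2·6) ≡ 1/12. 12⁻¹ ≡ 8 (mod 19) since 12·8 = 96 ≡ 1, so λ ≡ 1·8 ≡ 8.
  x = λ² - 9 - 9 = 64 - 18 ≡ 8; y = λ·(9 - 8) - 6 ≡ 2. → (8, 2)
2G = (8, 2).
Next 3H:
Repeated addition: build up to 3H.
2H: tangent at (8, 2): λ = (3·8² + 5)/(2·2) ≡ 7/4. 4⁻¹ ≡ 5 (mod 19) since 4·5 = 20 ≡ 1, so λ ≡ 7·5 ≡ 16.
  x = λ² - 8 - 8 = 256 - 16 ≡ 12; y = λ·(8 - 12) - 2 ≡ 10. → (12, 10)
3H: (12, 10) + (8, 2). λ = (2 - 10)/(8 - 12) ≡ 11/15 mod 19. 15⁻¹ ≡ 14 (mod 19) since 15·14 = 210 ≡ 1, so λ ≡ 2.
  x = λ² - 12 - 8 = 4 - 20 ≡ 3; y = λ·(12 - 3) - 10 ≡ 8. → (3, 8)
3H = (3, 8).
Finally 2G + 3H:
(8, 2) + (3, 8). λ = (8 - 2)/(3 - 8) ≡ 6/14 mod 19. 14⁻¹ ≡ 15 (mod 19) since 14·15 = 210 ≡ 1, so λ ≡ 14.
  x = λ² - 8 - 3 = 196 - 11 ≡ 14; y = λ·(8 - 14) - 2 ≡ 9. → (14, 9)

(14, 9)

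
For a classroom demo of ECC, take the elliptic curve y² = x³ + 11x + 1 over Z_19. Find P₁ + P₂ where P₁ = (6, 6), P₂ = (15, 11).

(3, 2)

(6, 6) + (15, 11). λ = (11 - 6)/(15 - 6) ≡ 5/9 mod 19. 9⁻¹ ≡ 17 (mod 19) since 9·17 = 153 ≡ 1, so λ ≡ 9.
  x = λ² - 6 - 15 = 81 - 21 ≡ 3; y = λ·(6 - 3) - 6 ≡ 2. → (3, 2)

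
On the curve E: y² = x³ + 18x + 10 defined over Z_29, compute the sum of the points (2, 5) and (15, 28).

(2, 5) + (15, 28). λ = (28 - 5)/(15 - 2) ≡ 23/13 mod 29. 13⁻¹ ≡ 9 (mod 29) since 13·9 = 117 ≡ 1, so λ ≡ 4.
  x = λ² - 2 - 15 = 16 - 17 ≡ 28; y = λ·(2 - 28) - 5 ≡ 7. → (28, 7)

(28, 7)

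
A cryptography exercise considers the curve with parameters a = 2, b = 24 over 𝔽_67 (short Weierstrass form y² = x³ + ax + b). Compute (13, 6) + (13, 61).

O

The two points share x = 13 and their y-coordinates satisfy 6 + 61 ≡ 0 (mod 67), so they are inverses. Their sum is 𝒪.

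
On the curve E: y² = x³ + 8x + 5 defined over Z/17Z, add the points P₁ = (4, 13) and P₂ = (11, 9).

(4, 13) + (11, 9). λ = (9 - 13)/(11 - 4) ≡ 13/7 mod 17. 7⁻¹ ≡ 5 (mod 17), so λ ≡ 14.
  x = λ² - 4 - 11 = 196 - 15 ≡ 11; y = λ·(4 - 11) - 13 ≡ 8. → (11, 8)

(11, 8)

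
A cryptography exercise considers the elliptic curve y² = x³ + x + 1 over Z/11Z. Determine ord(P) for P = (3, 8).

2P: tangent at (3, 8): λ = (3·3² + 1)/(2·8) ≡ 6/5. 5⁻¹ ≡ 9 (mod 11), so λ ≡ 6·9 ≡ 10.
  x = λ² - 3 - 3 = 100 - 6 ≡ 6; y = λ·(3 - 6) - 8 ≡ 6. → (6, 6)
3P: (6, 6) + (3, 8). λ = (8 - 6)/(3 - 6) ≡ 2/8 mod 11. 8⁻¹ ≡ 7 (mod 11) since 8·7 = 56 ≡ 1, so λ ≡ 3.
  x = λ² - 6 - 3 = 9 - 9 ≡ 0; y = λ·(6 - 0) - 6 ≡ 1. → (0, 1)
4P: (0, 1) + (3, 8). λ = (8 - 1)/(3 - 0) ≡ 7/3 mod 11. 3⁻¹ ≡ 4 (mod 11), so λ ≡ 6.
  x = λ² - 0 - 3 = 36 - 3 ≡ 0; y = λ·(0 - 0) - 1 ≡ 10. → (0, 10)
5P: (0, 10) + (3, 8). λ = (8 - 10)/(3 - 0) ≡ 9/3 mod 11. 3⁻¹ ≡ 4 (mod 11) since 3·4 = 12 ≡ 1, so λ ≡ 3.
  x = λ² - 0 - 3 = 9 - 3 ≡ 6; y = λ·(0 - 6) - 10 ≡ 5. → (6, 5)
6P: (6, 5) + (3, 8). λ = (8 - 5)/(3 - 6) ≡ 3/8 mod 11. 8⁻¹ ≡ 7 (mod 11), so λ ≡ 10.
  x = λ² - 6 - 3 = 100 - 9 ≡ 3; y = λ·(6 - 3) - 5 ≡ 3. → (3, 3)
7P: (3, 3) + (3, 8): same x and y₁ ≡ -y₂, so the sum is ∞.
7P = ∞, so the order is 7.

7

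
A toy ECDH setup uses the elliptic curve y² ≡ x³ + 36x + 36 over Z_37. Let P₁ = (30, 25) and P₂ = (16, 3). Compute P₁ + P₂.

(35, 20)

(30, 25) + (16, 3). λ = (3 - 25)/(16 - 30) ≡ 15/23 mod 37. 23⁻¹ ≡ 29 (mod 37) since 23·29 = 667 ≡ 1, so λ ≡ 28.
  x = λ² - 30 - 16 = 784 - 46 ≡ 35; y = λ·(30 - 35) - 25 ≡ 20. → (35, 20)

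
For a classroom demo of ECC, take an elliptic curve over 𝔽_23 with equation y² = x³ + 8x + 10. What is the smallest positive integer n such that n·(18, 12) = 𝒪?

2P: tangent at (18, 12): λ = (3·18² + 8)/(2·12) ≡ 14/1. 1⁻¹ ≡ 1 (mod 23) since 1·1 = 1 ≡ 1, so λ ≡ 14·1 ≡ 14.
  x = λ² - 18 - 18 = 196 - 36 ≡ 22; y = λ·(18 - 22) - 12 ≡ 1. → (22, 1)
3P: (22, 1) + (18, 12). λ = (12 - 1)/(18 - 22) ≡ 11/19 mod 23. 19⁻¹ ≡ 17 (mod 23), so λ ≡ 3.
  x = λ² - 22 - 18 = 9 - 40 ≡ 15; y = λ·(22 - 15) - 1 ≡ 20. → (15, 20)
4P: (15, 20) + (18, 12). λ = (12 - 20)/(18 - 15) ≡ 15/3 mod 23. 3⁻¹ ≡ 8 (mod 23), so λ ≡ 5.
  x = λ² - 15 - 18 = 25 - 33 ≡ 15; y = λ·(15 - 15) - 20 ≡ 3. → (15, 3)
5P: (15, 3) + (18, 12). λ = (12 - 3)/(18 - 15) ≡ 9/3 mod 23. 3⁻¹ ≡ 8 (mod 23) since 3·8 = 24 ≡ 1, so λ ≡ 3.
  x = λ² - 15 - 18 = 9 - 33 ≡ 22; y = λ·(15 - 22) - 3 ≡ 22. → (22, 22)
6P: (22, 22) + (18, 12). λ = (12 - 22)/(18 - 22) ≡ 13/19 mod 23. 19⁻¹ ≡ 17 (mod 23) since 19·17 = 323 ≡ 1, so λ ≡ 14.
  x = λ² - 22 - 18 = 196 - 40 ≡ 18; y = λ·(22 - 18) - 22 ≡ 11. → (18, 11)
7P: (18, 11) + (18, 12): same x and y₁ ≡ -y₂, so the sum is 𝒪.
7P = 𝒪, so the order is 7.

7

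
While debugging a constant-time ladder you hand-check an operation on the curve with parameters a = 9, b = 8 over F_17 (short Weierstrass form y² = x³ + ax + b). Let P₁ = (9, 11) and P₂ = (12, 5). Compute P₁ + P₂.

(0, 5)

(9, 11) + (12, 5). λ = (5 - 11)/(12 - 9) ≡ 11/3 mod 17. 3⁻¹ ≡ 6 (mod 17) since 3·6 = 18 ≡ 1, so λ ≡ 15.
  x = λ² - 9 - 12 = 225 - 21 ≡ 0; y = λ·(9 - 0) - 11 ≡ 5. → (0, 5)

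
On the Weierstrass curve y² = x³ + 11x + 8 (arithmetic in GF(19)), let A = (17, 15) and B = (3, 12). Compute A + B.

(10, 15)

(17, 15) + (3, 12). λ = (12 - 15)/(3 - 17) ≡ 16/5 mod 19. 5⁻¹ ≡ 4 (mod 19) since 5·4 = 20 ≡ 1, so λ ≡ 7.
  x = λ² - 17 - 3 = 49 - 20 ≡ 10; y = λ·(17 - 10) - 15 ≡ 15. → (10, 15)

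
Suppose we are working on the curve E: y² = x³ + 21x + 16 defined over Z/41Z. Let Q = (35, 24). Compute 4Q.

Double-and-add on 4 = (100)₂. Start with Q = (35, 24) for the leading 1-bit.
double: tangent at (35, 24): λ = (3·35² + 21)/(2·24) ≡ 6/7. 7⁻¹ ≡ 6 (mod 41), so λ ≡ 6·6 ≡ 36.
  x = λ² - 35 - 35 = 1296 - 70 ≡ 37; y = λ·(35 - 37) - 24 ≡ 27. → (37, 27)
double: tangent at (37, 27): λ = (3·37² + 21)/(2·27) ≡ 28/13. 13⁻¹ ≡ 19 (mod 41), so λ ≡ 28·19 ≡ 40.
  x = λ² - 37 - 37 = 1600 - 74 ≡ 9; y = λ·(37 - 9) - 27 ≡ 27. → (9, 27)

(9, 27)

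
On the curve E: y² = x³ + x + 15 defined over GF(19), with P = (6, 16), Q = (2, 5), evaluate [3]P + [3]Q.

First 3P:
Repeated addition: build up to 3P.
2P: tangent at (6, 16): λ = (3·6² + 1)/(2·16) ≡ 14/13. 13⁻¹ ≡ 3 (mod 19) since 13·3 = 39 ≡ 1, so λ ≡ 14·3 ≡ 4.
  x = λ² - 6 - 6 = 16 - 12 ≡ 4; y = λ·(6 - 4) - 16 ≡ 11. → (4, 11)
3P: (4, 11) + (6, 16). λ = (16 - 11)/(6 - 4) ≡ 5/2 mod 19. 2⁻¹ ≡ 10 (mod 19) since 2·10 = 20 ≡ 1, so λ ≡ 12.
  x = λ² - 4 - 6 = 144 - 10 ≡ 1; y = λ·(4 - 1) - 11 ≡ 6. → (1, 6)
3P = (1, 6).
Next 3Q:
Repeated addition: build up to 3Q.
2Q: tangent at (2, 5): λ = (3·2² + 1)/(2·5) ≡ 13/10. 10⁻¹ ≡ 2 (mod 19) since 10·2 = 20 ≡ 1, so λ ≡ 13·2 ≡ 7.
  x = λ² - 2 - 2 = 49 - 4 ≡ 7; y = λ·(2 - 7) - 5 ≡ 17. → (7, 17)
3Q: (7, 17) + (2, 5). λ = (5 - 17)/(2 - 7) ≡ 7/14 mod 19. 14⁻¹ ≡ 15 (mod 19), so λ ≡ 10.
  x = λ² - 7 - 2 = 100 - 9 ≡ 15; y = λ·(7 - 15) - 17 ≡ 17. → (15, 17)
3Q = (15, 17).
Finally 3P + 3Q:
(1, 6) + (15, 17). λ = (17 - 6)/(15 - 1) ≡ 11/14 mod 19. 14⁻¹ ≡ 15 (mod 19) since 14·15 = 210 ≡ 1, so λ ≡ 13.
  x = λ² - 1 - 15 = 169 - 16 ≡ 1; y = λ·(1 - 1) - 6 ≡ 13. → (1, 13)

(1, 13)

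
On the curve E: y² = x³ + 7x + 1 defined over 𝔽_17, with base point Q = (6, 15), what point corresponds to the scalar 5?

Double-and-add on 5 = (101)₂. Start with Q = (6, 15) for the leading 1-bit.
double: tangent at (6, 15): λ = (3·6² + 7)/(2·15) ≡ 13/13. 13⁻¹ ≡ 4 (mod 17) since 13·4 = 52 ≡ 1, so λ ≡ 13·4 ≡ 1.
  x = λ² - 6 - 6 = 1 - 12 ≡ 6; y = λ·(6 - 6) - 15 ≡ 2. → (6, 2)
double: tangent at (6, 2): λ = (3·6² + 7)/(2·2) ≡ 13/4. 4⁻¹ ≡ 13 (mod 17) since 4·13 = 52 ≡ 1, so λ ≡ 13·13 ≡ 16.
  x = λ² - 6 - 6 = 256 - 12 ≡ 6; y = λ·(6 - 6) - 2 ≡ 15. → (6, 15)
add Q: tangent at (6, 15): λ = (3·6² + 7)/(2·15) ≡ 13/13. 13⁻¹ ≡ 4 (mod 17), so λ ≡ 13·4 ≡ 1.
  x = λ² - 6 - 6 = 1 - 12 ≡ 6; y = λ·(6 - 6) - 15 ≡ 2. → (6, 2)

(6, 2)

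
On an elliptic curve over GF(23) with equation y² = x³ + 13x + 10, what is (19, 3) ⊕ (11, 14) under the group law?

(19, 3) + (11, 14). λ = (14 - 3)/(11 - 19) ≡ 11/15 mod 23. 15⁻¹ ≡ 20 (mod 23), so λ ≡ 13.
  x = λ² - 19 - 11 = 169 - 30 ≡ 1; y = λ·(19 - 1) - 3 ≡ 1. → (1, 1)

(1, 1)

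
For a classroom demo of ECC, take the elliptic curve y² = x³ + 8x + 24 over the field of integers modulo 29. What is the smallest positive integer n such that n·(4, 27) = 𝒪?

2P: tangent at (4, 27): λ = (3·4² + 8)/(2·27) ≡ 27/25. 25⁻¹ ≡ 7 (mod 29) since 25·7 = 175 ≡ 1, so λ ≡ 27·7 ≡ 15.
  x = λ² - 4 - 4 = 225 - 8 ≡ 14; y = λ·(4 - 14) - 27 ≡ 26. → (14, 26)
3P: (14, 26) + (4, 27). λ = (27 - 26)/(4 - 14) ≡ 1/19 mod 29. 19⁻¹ ≡ 26 (mod 29) since 19·26 = 494 ≡ 1, so λ ≡ 26.
  x = λ² - 14 - 4 = 676 - 18 ≡ 20; y = λ·(14 - 20) - 26 ≡ 21. → (20, 21)
4P: (20, 21) + (4, 27). λ = (27 - 21)/(4 - 20) ≡ 6/13 mod 29. 13⁻¹ ≡ 9 (mod 29) since 13·9 = 117 ≡ 1, so λ ≡ 25.
  x = λ² - 20 - 4 = 625 - 24 ≡ 21; y = λ·(20 - 21) - 21 ≡ 12. → (21, 12)
5P: (21, 12) + (4, 27). λ = (27 - 12)/(4 - 21) ≡ 15/12 mod 29. 12⁻¹ ≡ 17 (mod 29), so λ ≡ 23.
  x = λ² - 21 - 4 = 529 - 25 ≡ 11; y = λ·(21 - 11) - 12 ≡ 15. → (11, 15)
6P: (11, 15) + (4, 27). λ = (27 - 15)/(4 - 11) ≡ 12/22 mod 29. 22⁻¹ ≡ 4 (mod 29), so λ ≡ 19.
  x = λ² - 11 - 4 = 361 - 15 ≡ 27; y = λ·(11 - 27) - 15 ≡ 0. → (27, 0)
7P: (27, 0) + (4, 27). λ = (27 - 0)/(4 - 27) ≡ 27/6 mod 29. 6⁻¹ ≡ 5 (mod 29), so λ ≡ 19.
  x = λ² - 27 - 4 = 361 - 31 ≡ 11; y = λ·(27 - 11) - 0 ≡ 14. → (11, 14)
8P: (11, 14) + (4, 27). λ = (27 - 14)/(4 - 11) ≡ 13/22 mod 29. 22⁻¹ ≡ 4 (mod 29), so λ ≡ 23.
  x = λ² - 11 - 4 = 529 - 15 ≡ 21; y = λ·(11 - 21) - 14 ≡ 17. → (21, 17)
9P: (21, 17) + (4, 27). λ = (27 - 17)/(4 - 21) ≡ 10/12 mod 29. 12⁻¹ ≡ 17 (mod 29), so λ ≡ 25.
  x = λ² - 21 - 4 = 625 - 25 ≡ 20; y = λ·(21 - 20) - 17 ≡ 8. → (20, 8)
10P: (20, 8) + (4, 27). λ = (27 - 8)/(4 - 20) ≡ 19/13 mod 29. 13⁻¹ ≡ 9 (mod 29), so λ ≡ 26.
  x = λ² - 20 - 4 = 676 - 24 ≡ 14; y = λ·(20 - 14) - 8 ≡ 3. → (14, 3)
11P: (14, 3) + (4, 27). λ = (27 - 3)/(4 - 14) ≡ 24/19 mod 29. 19⁻¹ ≡ 26 (mod 29), so λ ≡ 15.
  x = λ² - 14 - 4 = 225 - 18 ≡ 4; y = λ·(14 - 4) - 3 ≡ 2. → (4, 2)
12P: (4, 2) + (4, 27): same x and y₁ ≡ -y₂, so the sum is 𝒪.
12P = 𝒪, so the order is 12.

12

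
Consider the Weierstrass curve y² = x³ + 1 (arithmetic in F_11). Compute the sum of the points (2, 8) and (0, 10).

(2, 8) + (0, 10). λ = (10 - 8)/(0 - 2) ≡ 2/9 mod 11. 9⁻¹ ≡ 5 (mod 11), so λ ≡ 10.
  x = λ² - 2 - 0 = 100 - 2 ≡ 10; y = λ·(2 - 10) - 8 ≡ 0. → (10, 0)

(10, 0)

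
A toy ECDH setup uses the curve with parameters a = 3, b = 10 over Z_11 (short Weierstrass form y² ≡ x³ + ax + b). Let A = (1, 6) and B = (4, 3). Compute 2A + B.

(4, 8)

First 2A:
Repeated addition: build up to 2A.
2A: tangent at (1, 6): λ = (3·1² + 3)/(2·6) ≡ 6/1. 1⁻¹ ≡ 1 (mod 11), so λ ≡ 6·1 ≡ 6.
  x = λ² - 1 - 1 = 36 - 2 ≡ 1; y = λ·(1 - 1) - 6 ≡ 5. → (1, 5)
2A = (1, 5).
Finally 2A + B:
(1, 5) + (4, 3). λ = (3 - 5)/(4 - 1) ≡ 9/3 mod 11. 3⁻¹ ≡ 4 (mod 11), so λ ≡ 3.
  x = λ² - 1 - 4 = 9 - 5 ≡ 4; y = λ·(1 - 4) - 5 ≡ 8. → (4, 8)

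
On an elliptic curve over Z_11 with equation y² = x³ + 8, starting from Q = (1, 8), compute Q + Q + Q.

O

Repeated addition: build up to 3Q.
2Q: tangent at (1, 8): λ = (3·1² + 0)/(2·8) ≡ 3/5. 5⁻¹ ≡ 9 (mod 11), so λ ≡ 3·9 ≡ 5.
  x = λ² - 1 - 1 = 25 - 2 ≡ 1; y = λ·(1 - 1) - 8 ≡ 3. → (1, 3)
3Q: (1, 3) + (1, 8): same x and y₁ ≡ -y₂, so the sum is O.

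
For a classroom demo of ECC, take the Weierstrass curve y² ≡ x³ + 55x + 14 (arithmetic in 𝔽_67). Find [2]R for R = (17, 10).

(39, 21)

tangent at (17, 10): λ = (3·17² + 55)/(2·10) ≡ 51/20. 20⁻¹ ≡ 57 (mod 67) since 20·57 = 1140 ≡ 1, so λ ≡ 51·57 ≡ 26.
  x = λ² - 17 - 17 = 676 - 34 ≡ 39; y = λ·(17 - 39) - 10 ≡ 21. → (39, 21)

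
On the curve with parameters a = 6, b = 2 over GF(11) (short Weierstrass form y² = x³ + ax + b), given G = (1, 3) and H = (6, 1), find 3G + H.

(8, 10)

First 3G:
Repeated addition: build up to 3G.
2G: tangent at (1, 3): λ = (3·1² + 6)/(2·3) ≡ 9/6. 6⁻¹ ≡ 2 (mod 11), so λ ≡ 9·2 ≡ 7.
  x = λ² - 1 - 1 = 49 - 2 ≡ 3; y = λ·(1 - 3) - 3 ≡ 5. → (3, 5)
3G: (3, 5) + (1, 3). λ = (3 - 5)/(1 - 3) ≡ 9/9 mod 11. 9⁻¹ ≡ 5 (mod 11) since 9·5 = 45 ≡ 1, so λ ≡ 1.
  x = λ² - 3 - 1 = 1 - 4 ≡ 8; y = λ·(3 - 8) - 5 ≡ 1. → (8, 1)
3G = (8, 1).
Finally 3G + H:
(8, 1) + (6, 1). λ = (1 - 1)/(6 - 8) ≡ 0/9 mod 11. 9⁻¹ ≡ 5 (mod 11) since 9·5 = 45 ≡ 1, so λ ≡ 0.
  x = λ² - 8 - 6 = 0 - 14 ≡ 8; y = λ·(8 - 8) - 1 ≡ 10. → (8, 10)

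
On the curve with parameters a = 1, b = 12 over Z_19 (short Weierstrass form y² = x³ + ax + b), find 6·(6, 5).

(9, 3)

Write G = (6, 5).
Double-and-add on 6 = (110)₂. Start with G = (6, 5) for the leading 1-bit.
double: tangent at (6, 5): λ = (3·6² + 1)/(2·5) ≡ 14/10. 10⁻¹ ≡ 2 (mod 19) since 10·2 = 20 ≡ 1, so λ ≡ 14·2 ≡ 9.
  x = λ² - 6 - 6 = 81 - 12 ≡ 12; y = λ·(6 - 12) - 5 ≡ 17. → (12, 17)
add G: (12, 17) + (6, 5). λ = (5 - 17)/(6 - 12) ≡ 7/13 mod 19. 13⁻¹ ≡ 3 (mod 19), so λ ≡ 2.
  x = λ² - 12 - 6 = 4 - 18 ≡ 5; y = λ·(12 - 5) - 17 ≡ 16. → (5, 16)
double: tangent at (5, 16): λ = (3·5² + 1)/(2·16) ≡ 0/13. 13⁻¹ ≡ 3 (mod 19), so λ ≡ 0·3 ≡ 0.
  x = λ² - 5 - 5 = 0 - 10 ≡ 9; y = λ·(5 - 9) - 16 ≡ 3. → (9, 3)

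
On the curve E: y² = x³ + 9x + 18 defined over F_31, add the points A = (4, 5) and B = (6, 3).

(22, 13)

(4, 5) + (6, 3). λ = (3 - 5)/(6 - 4) ≡ 29/2 mod 31. 2⁻¹ ≡ 16 (mod 31) since 2·16 = 32 ≡ 1, so λ ≡ 30.
  x = λ² - 4 - 6 = 900 - 10 ≡ 22; y = λ·(4 - 22) - 5 ≡ 13. → (22, 13)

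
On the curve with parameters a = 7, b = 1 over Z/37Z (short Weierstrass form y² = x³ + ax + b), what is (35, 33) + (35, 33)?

(16, 19)

tangent at (35, 33): λ = (3·35² + 7)/(2·33) ≡ 19/29. 29⁻¹ ≡ 23 (mod 37), so λ ≡ 19·23 ≡ 30.
  x = λ² - 35 - 35 = 900 - 70 ≡ 16; y = λ·(35 - 16) - 33 ≡ 19. → (16, 19)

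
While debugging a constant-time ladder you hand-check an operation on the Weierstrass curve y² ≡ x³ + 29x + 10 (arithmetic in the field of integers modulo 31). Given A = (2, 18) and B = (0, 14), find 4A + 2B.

First 4A:
Double-and-add on 4 = (100)₂. Start with A = (2, 18) for the leading 1-bit.
double: tangent at (2, 18): λ = (3·2² + 29)/(2·18) ≡ 10/5. 5⁻¹ ≡ 25 (mod 31), so λ ≡ 10·25 ≡ 2.
  x = λ² - 2 - 2 = 4 - 4 ≡ 0; y = λ·(2 - 0) - 18 ≡ 17. → (0, 17)
double: tangent at (0, 17): λ = (3·0² + 29)/(2·17) ≡ 29/3. 3⁻¹ ≡ 21 (mod 31) since 3·21 = 63 ≡ 1, so λ ≡ 29·21 ≡ 20.
  x = λ² - 0 - 0 = 400 - 0 ≡ 28; y = λ·(0 - 28) - 17 ≡ 12. → (28, 12)
4A = (28, 12).
Next 2B:
Repeated addition: build up to 2B.
2B: tangent at (0, 14): λ = (3·0² + 29)/(2·14) ≡ 29/28. 28⁻¹ ≡ 10 (mod 31), so λ ≡ 29·10 ≡ 11.
  x = λ² - 0 - 0 = 121 - 0 ≡ 28; y = λ·(0 - 28) - 14 ≡ 19. → (28, 19)
2B = (28, 19).
Finally 4A + 2B:
(28, 12) + (28, 19): same x and y₁ ≡ -y₂, so the sum is ∞.

O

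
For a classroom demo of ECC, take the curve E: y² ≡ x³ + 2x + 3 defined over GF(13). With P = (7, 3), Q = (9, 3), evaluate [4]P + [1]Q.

First 4P:
Double-and-add on 4 = (100)₂. Start with P = (7, 3) for the leading 1-bit.
double: tangent at (7, 3): λ = (3·7² + 2)/(2·3) ≡ 6/6. 6⁻¹ ≡ 11 (mod 13), so λ ≡ 6·11 ≡ 1.
  x = λ² - 7 - 7 = 1 - 14 ≡ 0; y = λ·(7 - 0) - 3 ≡ 4. → (0, 4)
double: tangent at (0, 4): λ = (3·0² + 2)/(2·4) ≡ 2/8. 8⁻¹ ≡ 5 (mod 13), so λ ≡ 2·5 ≡ 10.
  x = λ² - 0 - 0 = 100 - 0 ≡ 9; y = λ·(0 - 9) - 4 ≡ 10. → (9, 10)
4P = (9, 10).
Finally 4P + Q:
(9, 10) + (9, 3): same x and y₁ ≡ -y₂, so the sum is O.

O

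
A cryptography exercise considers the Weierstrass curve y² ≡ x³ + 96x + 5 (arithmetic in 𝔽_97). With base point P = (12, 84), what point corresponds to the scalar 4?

Double-and-add on 4 = (100)₂. Start with P = (12, 84) for the leading 1-bit.
double: tangent at (12, 84): λ = (3·12² + 96)/(2·84) ≡ 43/71. 71⁻¹ ≡ 41 (mod 97) since 71·41 = 2911 ≡ 1, so λ ≡ 43·41 ≡ 17.
  x = λ² - 12 - 12 = 289 - 24 ≡ 71; y = λ·(12 - 71) - 84 ≡ 77. → (71, 77)
double: tangent at (71, 77): λ = (3·71² + 96)/(2·77) ≡ 87/57. 57⁻¹ ≡ 80 (mod 97), so λ ≡ 87·80 ≡ 73.
  x = λ² - 71 - 71 = 5329 - 142 ≡ 46; y = λ·(71 - 46) - 77 ≡ 2. → (46, 2)

(46, 2)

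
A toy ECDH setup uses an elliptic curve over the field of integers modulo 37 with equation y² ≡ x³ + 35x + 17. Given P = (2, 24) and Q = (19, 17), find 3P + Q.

First 3P:
Repeated addition: build up to 3P.
2P: tangent at (2, 24): λ = (3·2² + 35)/(2·24) ≡ 10/11. 11⁻¹ ≡ 27 (mod 37), so λ ≡ 10·27 ≡ 11.
  x = λ² - 2 - 2 = 121 - 4 ≡ 6; y = λ·(2 - 6) - 24 ≡ 6. → (6, 6)
3P: (6, 6) + (2, 24). λ = (24 - 6)/(2 - 6) ≡ 18/33 mod 37. 33⁻¹ ≡ 9 (mod 37), so λ ≡ 14.
  x = λ² - 6 - 2 = 196 - 8 ≡ 3; y = λ·(6 - 3) - 6 ≡ 36. → (3, 36)
3P = (3, 36).
Finally 3P + Q:
(3, 36) + (19, 17). λ = (17 - 36)/(19 - 3) ≡ 18/16 mod 37. 16⁻¹ ≡ 7 (mod 37) since 16·7 = 112 ≡ 1, so λ ≡ 15.
  x = λ² - 3 - 19 = 225 - 22 ≡ 18; y = λ·(3 - 18) - 36 ≡ 35. → (18, 35)

(18, 35)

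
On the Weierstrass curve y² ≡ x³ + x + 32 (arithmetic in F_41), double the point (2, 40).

tangent at (2, 40): λ = (3·2² + 1)/(2·40) ≡ 13/39. 39⁻¹ ≡ 20 (mod 41), so λ ≡ 13·20 ≡ 14.
  x = λ² - 2 - 2 = 196 - 4 ≡ 28; y = λ·(2 - 28) - 40 ≡ 6. → (28, 6)

(28, 6)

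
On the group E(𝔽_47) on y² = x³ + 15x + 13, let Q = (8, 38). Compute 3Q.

Repeated addition: build up to 3Q.
2Q: tangent at (8, 38): λ = (3·8² + 15)/(2·38) ≡ 19/29. 29⁻¹ ≡ 13 (mod 47), so λ ≡ 19·13 ≡ 12.
  x = λ² - 8 - 8 = 144 - 16 ≡ 34; y = λ·(8 - 34) - 38 ≡ 26. → (34, 26)
3Q: (34, 26) + (8, 38). λ = (38 - 26)/(8 - 34) ≡ 12/21 mod 47. 21⁻¹ ≡ 9 (mod 47), so λ ≡ 14.
  x = λ² - 34 - 8 = 196 - 42 ≡ 13; y = λ·(34 - 13) - 26 ≡ 33. → (13, 33)

(13, 33)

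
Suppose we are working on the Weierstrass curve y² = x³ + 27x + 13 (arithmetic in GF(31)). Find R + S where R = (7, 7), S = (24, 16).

(5, 5)

(7, 7) + (24, 16). λ = (16 - 7)/(24 - 7) ≡ 9/17 mod 31. 17⁻¹ ≡ 11 (mod 31) since 17·11 = 187 ≡ 1, so λ ≡ 6.
  x = λ² - 7 - 24 = 36 - 31 ≡ 5; y = λ·(7 - 5) - 7 ≡ 5. → (5, 5)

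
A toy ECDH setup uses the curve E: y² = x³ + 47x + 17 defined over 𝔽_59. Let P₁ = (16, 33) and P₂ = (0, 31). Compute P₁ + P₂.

(16, 33) + (0, 31). λ = (31 - 33)/(0 - 16) ≡ 57/43 mod 59. 43⁻¹ ≡ 11 (mod 59), so λ ≡ 37.
  x = λ² - 16 - 0 = 1369 - 16 ≡ 55; y = λ·(16 - 55) - 33 ≡ 58. → (55, 58)

(55, 58)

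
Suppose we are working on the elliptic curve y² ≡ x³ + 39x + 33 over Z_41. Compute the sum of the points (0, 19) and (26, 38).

(31, 23)

(0, 19) + (26, 38). λ = (38 - 19)/(26 - 0) ≡ 19/26 mod 41. 26⁻¹ ≡ 30 (mod 41), so λ ≡ 37.
  x = λ² - 0 - 26 = 1369 - 26 ≡ 31; y = λ·(0 - 31) - 19 ≡ 23. → (31, 23)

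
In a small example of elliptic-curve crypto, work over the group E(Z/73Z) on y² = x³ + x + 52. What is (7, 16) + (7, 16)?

tangent at (7, 16): λ = (3·7² + 1)/(2·16) ≡ 2/32. 32⁻¹ ≡ 16 (mod 73) since 32·16 = 512 ≡ 1, so λ ≡ 2·16 ≡ 32.
  x = λ² - 7 - 7 = 1024 - 14 ≡ 61; y = λ·(7 - 61) - 16 ≡ 8. → (61, 8)

(61, 8)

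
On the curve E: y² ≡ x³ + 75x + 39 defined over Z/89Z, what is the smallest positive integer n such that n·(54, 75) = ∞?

11

2P: tangent at (54, 75): λ = (3·54² + 75)/(2·75) ≡ 12/61. 61⁻¹ ≡ 54 (mod 89), so λ ≡ 12·54 ≡ 25.
  x = λ² - 54 - 54 = 625 - 108 ≡ 72; y = λ·(54 - 72) - 75 ≡ 9. → (72, 9)
3P: (72, 9) + (54, 75). λ = (75 - 9)/(54 - 72) ≡ 66/71 mod 89. 71⁻¹ ≡ 84 (mod 89), so λ ≡ 26.
  x = λ² - 72 - 54 = 676 - 126 ≡ 16; y = λ·(72 - 16) - 9 ≡ 23. → (16, 23)
4P: (16, 23) + (54, 75). λ = (75 - 23)/(54 - 16) ≡ 52/38 mod 89. 38⁻¹ ≡ 82 (mod 89) since 38·82 = 3116 ≡ 1, so λ ≡ 81.
  x = λ² - 16 - 54 = 6561 - 70 ≡ 83; y = λ·(16 - 83) - 23 ≡ 68. → (83, 68)
5P: (83, 68) + (54, 75). λ = (75 - 68)/(54 - 83) ≡ 7/60 mod 89. 60⁻¹ ≡ 46 (mod 89) since 60·46 = 2760 ≡ 1, so λ ≡ 55.
  x = λ² - 83 - 54 = 3025 - 137 ≡ 40; y = λ·(83 - 40) - 68 ≡ 72. → (40, 72)
6P: (40, 72) + (54, 75). λ = (75 - 72)/(54 - 40) ≡ 3/14 mod 89. 14⁻¹ ≡ 70 (mod 89), so λ ≡ 32.
  x = λ² - 40 - 54 = 1024 - 94 ≡ 40; y = λ·(40 - 40) - 72 ≡ 17. → (40, 17)
7P: (40, 17) + (54, 75). λ = (75 - 17)/(54 - 40) ≡ 58/14 mod 89. 14⁻¹ ≡ 70 (mod 89), so λ ≡ 55.
  x = λ² - 40 - 54 = 3025 - 94 ≡ 83; y = λ·(40 - 83) - 17 ≡ 21. → (83, 21)
8P: (83, 21) + (54, 75). λ = (75 - 21)/(54 - 83) ≡ 54/60 mod 89. 60⁻¹ ≡ 46 (mod 89) since 60·46 = 2760 ≡ 1, so λ ≡ 81.
  x = λ² - 83 - 54 = 6561 - 137 ≡ 16; y = λ·(83 - 16) - 21 ≡ 66. → (16, 66)
9P: (16, 66) + (54, 75). λ = (75 - 66)/(54 - 16) ≡ 9/38 mod 89. 38⁻¹ ≡ 82 (mod 89) since 38·82 = 3116 ≡ 1, so λ ≡ 26.
  x = λ² - 16 - 54 = 676 - 70 ≡ 72; y = λ·(16 - 72) - 66 ≡ 80. → (72, 80)
10P: (72, 80) + (54, 75). λ = (75 - 80)/(54 - 72) ≡ 84/71 mod 89. 71⁻¹ ≡ 84 (mod 89), so λ ≡ 25.
  x = λ² - 72 - 54 = 625 - 126 ≡ 54; y = λ·(72 - 54) - 80 ≡ 14. → (54, 14)
11P: (54, 14) + (54, 75): same x and y₁ ≡ -y₂, so the sum is ∞.
11P = ∞, so the order is 11.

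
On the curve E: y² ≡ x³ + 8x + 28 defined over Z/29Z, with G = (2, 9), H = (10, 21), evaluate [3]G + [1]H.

(0, 12)

First 3G:
Repeated addition: build up to 3G.
2G: tangent at (2, 9): λ = (3·2² + 8)/(2·9) ≡ 20/18. 18⁻¹ ≡ 21 (mod 29), so λ ≡ 20·21 ≡ 14.
  x = λ² - 2 - 2 = 196 - 4 ≡ 18; y = λ·(2 - 18) - 9 ≡ 28. → (18, 28)
3G: (18, 28) + (2, 9). λ = (9 - 28)/(2 - 18) ≡ 10/13 mod 29. 13⁻¹ ≡ 9 (mod 29) since 13·9 = 117 ≡ 1, so λ ≡ 3.
  x = λ² - 18 - 2 = 9 - 20 ≡ 18; y = λ·(18 - 18) - 28 ≡ 1. → (18, 1)
3G = (18, 1).
Finally 3G + H:
(18, 1) + (10, 21). λ = (21 - 1)/(10 - 18) ≡ 20/21 mod 29. 21⁻¹ ≡ 18 (mod 29) since 21·18 = 378 ≡ 1, so λ ≡ 12.
  x = λ² - 18 - 10 = 144 - 28 ≡ 0; y = λ·(18 - 0) - 1 ≡ 12. → (0, 12)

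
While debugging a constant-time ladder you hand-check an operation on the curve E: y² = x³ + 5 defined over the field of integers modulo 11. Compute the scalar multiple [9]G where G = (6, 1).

Repeated addition: build up to 9G.
2G: tangent at (6, 1): λ = (3·6² + 0)/(2·1) ≡ 9/2. 2⁻¹ ≡ 6 (mod 11) since 2·6 = 12 ≡ 1, so λ ≡ 9·6 ≡ 10.
  x = λ² - 6 - 6 = 100 - 12 ≡ 0; y = λ·(6 - 0) - 1 ≡ 4. → (0, 4)
3G: (0, 4) + (6, 1). λ = (1 - 4)/(6 - 0) ≡ 8/6 mod 11. 6⁻¹ ≡ 2 (mod 11), so λ ≡ 5.
  x = λ² - 0 - 6 = 25 - 6 ≡ 8; y = λ·(0 - 8) - 4 ≡ 0. → (8, 0)
4G: (8, 0) + (6, 1). λ = (1 - 0)/(6 - 8) ≡ 1/9 mod 11. 9⁻¹ ≡ 5 (mod 11) since 9·5 = 45 ≡ 1, so λ ≡ 5.
  x = λ² - 8 - 6 = 25 - 14 ≡ 0; y = λ·(8 - 0) - 0 ≡ 7. → (0, 7)
5G: (0, 7) + (6, 1). λ = (1 - 7)/(6 - 0) ≡ 5/6 mod 11. 6⁻¹ ≡ 2 (mod 11), so λ ≡ 10.
  x = λ² - 0 - 6 = 100 - 6 ≡ 6; y = λ·(0 - 6) - 7 ≡ 10. → (6, 10)
6G: (6, 10) + (6, 1): same x and y₁ ≡ -y₂, so the sum is the point at infinity.
7G: the point at infinity + (6, 1) = (6, 1) (identity).
8G: tangent at (6, 1): λ = (3·6² + 0)/(2·1) ≡ 9/2. 2⁻¹ ≡ 6 (mod 11) since 2·6 = 12 ≡ 1, so λ ≡ 9·6 ≡ 10.
  x = λ² - 6 - 6 = 100 - 12 ≡ 0; y = λ·(6 - 0) - 1 ≡ 4. → (0, 4)
9G: (0, 4) + (6, 1). λ = (1 - 4)/(6 - 0) ≡ 8/6 mod 11. 6⁻¹ ≡ 2 (mod 11) since 6·2 = 12 ≡ 1, so λ ≡ 5.
  x = λ² - 0 - 6 = 25 - 6 ≡ 8; y = λ·(0 - 8) - 4 ≡ 0. → (8, 0)

(8, 0)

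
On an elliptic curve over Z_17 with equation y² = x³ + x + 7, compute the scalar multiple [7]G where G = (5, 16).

Double-and-add on 7 = (111)₂. Start with G = (5, 16) for the leading 1-bit.
double: tangent at (5, 16): λ = (3·5² + 1)/(2·16) ≡ 8/15. 15⁻¹ ≡ 8 (mod 17), so λ ≡ 8·8 ≡ 13.
  x = λ² - 5 - 5 = 169 - 10 ≡ 6; y = λ·(5 - 6) - 16 ≡ 5. → (6, 5)
add G: (6, 5) + (5, 16). λ = (16 - 5)/(5 - 6) ≡ 11/16 mod 17. 16⁻¹ ≡ 16 (mod 17), so λ ≡ 6.
  x = λ² - 6 - 5 = 36 - 11 ≡ 8; y = λ·(6 - 8) - 5 ≡ 0. → (8, 0)
double: (8, 0) + (8, 0): same x and y₁ ≡ -y₂, so the sum is O.
add G: O + (5, 16) = (5, 16) (identity).

(5, 16)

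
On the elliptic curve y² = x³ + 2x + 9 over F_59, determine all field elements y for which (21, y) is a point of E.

x³ + 2x + 9 = 9312 ≡ 49 (mod 59).
Square roots of 49 mod 59: 7 and 52 (since 7² = 49 ≡ 49).

7, 52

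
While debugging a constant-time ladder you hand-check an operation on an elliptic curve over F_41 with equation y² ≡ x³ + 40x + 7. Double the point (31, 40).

(15, 28)

tangent at (31, 40): λ = (3·31² + 40)/(2·40) ≡ 12/39. 39⁻¹ ≡ 20 (mod 41) since 39·20 = 780 ≡ 1, so λ ≡ 12·20 ≡ 35.
  x = λ² - 31 - 31 = 1225 - 62 ≡ 15; y = λ·(31 - 15) - 40 ≡ 28. → (15, 28)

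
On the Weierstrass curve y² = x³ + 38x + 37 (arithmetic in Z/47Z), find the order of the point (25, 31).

7

2P: tangent at (25, 31): λ = (3·25² + 38)/(2·31) ≡ 33/15. 15⁻¹ ≡ 22 (mod 47), so λ ≡ 33·22 ≡ 21.
  x = λ² - 25 - 25 = 441 - 50 ≡ 15; y = λ·(25 - 15) - 31 ≡ 38. → (15, 38)
3P: (15, 38) + (25, 31). λ = (31 - 38)/(25 - 15) ≡ 40/10 mod 47. 10⁻¹ ≡ 33 (mod 47), so λ ≡ 4.
  x = λ² - 15 - 25 = 16 - 40 ≡ 23; y = λ·(15 - 23) - 38 ≡ 24. → (23, 24)
4P: (23, 24) + (25, 31). λ = (31 - 24)/(25 - 23) ≡ 7/2 mod 47. 2⁻¹ ≡ 24 (mod 47), so λ ≡ 27.
  x = λ² - 23 - 25 = 729 - 48 ≡ 23; y = λ·(23 - 23) - 24 ≡ 23. → (23, 23)
5P: (23, 23) + (25, 31). λ = (31 - 23)/(25 - 23) ≡ 8/2 mod 47. 2⁻¹ ≡ 24 (mod 47) since 2·24 = 48 ≡ 1, so λ ≡ 4.
  x = λ² - 23 - 25 = 16 - 48 ≡ 15; y = λ·(23 - 15) - 23 ≡ 9. → (15, 9)
6P: (15, 9) + (25, 31). λ = (31 - 9)/(25 - 15) ≡ 22/10 mod 47. 10⁻¹ ≡ 33 (mod 47), so λ ≡ 21.
  x = λ² - 15 - 25 = 441 - 40 ≡ 25; y = λ·(15 - 25) - 9 ≡ 16. → (25, 16)
7P: (25, 16) + (25, 31): same x and y₁ ≡ -y₂, so the sum is ∞.
7P = ∞, so the order is 7.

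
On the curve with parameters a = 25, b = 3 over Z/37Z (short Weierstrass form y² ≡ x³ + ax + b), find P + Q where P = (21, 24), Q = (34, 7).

(21, 24) + (34, 7). λ = (7 - 24)/(34 - 21) ≡ 20/13 mod 37. 13⁻¹ ≡ 20 (mod 37), so λ ≡ 30.
  x = λ² - 21 - 34 = 900 - 55 ≡ 31; y = λ·(21 - 31) - 24 ≡ 9. → (31, 9)

(31, 9)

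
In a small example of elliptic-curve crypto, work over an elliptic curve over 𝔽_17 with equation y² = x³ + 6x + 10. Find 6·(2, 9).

Write Q = (2, 9).
Double-and-add on 6 = (110)₂. Start with Q = (2, 9) for the leading 1-bit.
double: tangent at (2, 9): λ = (3·2² + 6)/(2·9) ≡ 1/1. 1⁻¹ ≡ 1 (mod 17) since 1·1 = 1 ≡ 1, so λ ≡ 1·1 ≡ 1.
  x = λ² - 2 - 2 = 1 - 4 ≡ 14; y = λ·(2 - 14) - 9 ≡ 13. → (14, 13)
add Q: (14, 13) + (2, 9). λ = (9 - 13)/(2 - 14) ≡ 13/5 mod 17. 5⁻¹ ≡ 7 (mod 17), so λ ≡ 6.
  x = λ² - 14 - 2 = 36 - 16 ≡ 3; y = λ·(14 - 3) - 13 ≡ 2. → (3, 2)
double: tangent at (3, 2): λ = (3·3² + 6)/(2·2) ≡ 16/4. 4⁻¹ ≡ 13 (mod 17) since 4·13 = 52 ≡ 1, so λ ≡ 16·13 ≡ 4.
  x = λ² - 3 - 3 = 16 - 6 ≡ 10; y = λ·(3 - 10) - 2 ≡ 4. → (10, 4)

(10, 4)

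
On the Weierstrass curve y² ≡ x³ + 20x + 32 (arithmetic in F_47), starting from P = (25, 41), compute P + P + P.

Repeated addition: build up to 3P.
2P: tangent at (25, 41): λ = (3·25² + 20)/(2·41) ≡ 15/35. 35⁻¹ ≡ 43 (mod 47) since 35·43 = 1505 ≡ 1, so λ ≡ 15·43 ≡ 34.
  x = λ² - 25 - 25 = 1156 - 50 ≡ 25; y = λ·(25 - 25) - 41 ≡ 6. → (25, 6)
3P: (25, 6) + (25, 41): same x and y₁ ≡ -y₂, so the sum is O.

O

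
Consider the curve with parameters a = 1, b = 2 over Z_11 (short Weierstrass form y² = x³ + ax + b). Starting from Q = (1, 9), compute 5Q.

Double-and-add on 5 = (101)₂. Start with Q = (1, 9) for the leading 1-bit.
double: tangent at (1, 9): λ = (3·1² + 1)/(2·9) ≡ 4/7. 7⁻¹ ≡ 8 (mod 11), so λ ≡ 4·8 ≡ 10.
  x = λ² - 1 - 1 = 100 - 2 ≡ 10; y = λ·(1 - 10) - 9 ≡ 0. → (10, 0)
double: (10, 0) + (10, 0): same x and y₁ ≡ -y₂, so the sum is ∞.
add Q: ∞ + (1, 9) = (1, 9) (identity).

(1, 9)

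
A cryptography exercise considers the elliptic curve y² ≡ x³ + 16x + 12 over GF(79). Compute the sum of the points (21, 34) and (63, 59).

(16, 16)

(21, 34) + (63, 59). λ = (59 - 34)/(63 - 21) ≡ 25/42 mod 79. 42⁻¹ ≡ 32 (mod 79) since 42·32 = 1344 ≡ 1, so λ ≡ 10.
  x = λ² - 21 - 63 = 100 - 84 ≡ 16; y = λ·(21 - 16) - 34 ≡ 16. → (16, 16)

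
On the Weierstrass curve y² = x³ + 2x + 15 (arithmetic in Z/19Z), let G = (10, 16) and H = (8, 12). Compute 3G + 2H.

(10, 3)

First 3G:
Repeated addition: build up to 3G.
2G: tangent at (10, 16): λ = (3·10² + 2)/(2·16) ≡ 17/13. 13⁻¹ ≡ 3 (mod 19), so λ ≡ 17·3 ≡ 13.
  x = λ² - 10 - 10 = 169 - 20 ≡ 16; y = λ·(10 - 16) - 16 ≡ 1. → (16, 1)
3G: (16, 1) + (10, 16). λ = (16 - 1)/(10 - 16) ≡ 15/13 mod 19. 13⁻¹ ≡ 3 (mod 19) since 13·3 = 39 ≡ 1, so λ ≡ 7.
  x = λ² - 16 - 10 = 49 - 26 ≡ 4; y = λ·(16 - 4) - 1 ≡ 7. → (4, 7)
3G = (4, 7).
Next 2H:
Repeated addition: build up to 2H.
2H: tangent at (8, 12): λ = (3·8² + 2)/(2·12) ≡ 4/5. 5⁻¹ ≡ 4 (mod 19) since 5·4 = 20 ≡ 1, so λ ≡ 4·4 ≡ 16.
  x = λ² - 8 - 8 = 256 - 16 ≡ 12; y = λ·(8 - 12) - 12 ≡ 0. → (12, 0)
2H = (12, 0).
Finally 3G + 2H:
(4, 7) + (12, 0). λ = (0 - 7)/(12 - 4) ≡ 12/8 mod 19. 8⁻¹ ≡ 12 (mod 19), so λ ≡ 11.
  x = λ² - 4 - 12 = 121 - 16 ≡ 10; y = λ·(4 - 10) - 7 ≡ 3. → (10, 3)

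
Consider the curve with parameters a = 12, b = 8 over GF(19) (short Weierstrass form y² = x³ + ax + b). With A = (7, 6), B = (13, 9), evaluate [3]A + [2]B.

(10, 8)

First 3A:
Repeated addition: build up to 3A.
2A: tangent at (7, 6): λ = (3·7² + 12)/(2·6) ≡ 7/12. 12⁻¹ ≡ 8 (mod 19) since 12·8 = 96 ≡ 1, so λ ≡ 7·8 ≡ 18.
  x = λ² - 7 - 7 = 324 - 14 ≡ 6; y = λ·(7 - 6) - 6 ≡ 12. → (6, 12)
3A: (6, 12) + (7, 6). λ = (6 - 12)/(7 - 6) ≡ 13/1 mod 19. 1⁻¹ ≡ 1 (mod 19), so λ ≡ 13.
  x = λ² - 6 - 7 = 169 - 13 ≡ 4; y = λ·(6 - 4) - 12 ≡ 14. → (4, 14)
3A = (4, 14).
Next 2B:
Repeated addition: build up to 2B.
2B: tangent at (13, 9): λ = (3·13² + 12)/(2·9) ≡ 6/18. 18⁻¹ ≡ 18 (mod 19), so λ ≡ 6·18 ≡ 13.
  x = λ² - 13 - 13 = 169 - 26 ≡ 10; y = λ·(13 - 10) - 9 ≡ 11. → (10, 11)
2B = (10, 11).
Finally 3A + 2B:
(4, 14) + (10, 11). λ = (11 - 14)/(10 - 4) ≡ 16/6 mod 19. 6⁻¹ ≡ 16 (mod 19) since 6·16 = 96 ≡ 1, so λ ≡ 9.
  x = λ² - 4 - 10 = 81 - 14 ≡ 10; y = λ·(4 - 10) - 14 ≡ 8. → (10, 8)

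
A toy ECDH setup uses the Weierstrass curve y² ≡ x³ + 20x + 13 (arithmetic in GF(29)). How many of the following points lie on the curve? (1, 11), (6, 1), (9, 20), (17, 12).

(1, 11): 11² ≡ 5, rhs ≡ 5 → on.
(6, 1): 1² ≡ 1, rhs ≡ 1 → on.
(9, 20): 20² ≡ 23, rhs ≡ 23 → on.
(17, 12): 12² ≡ 28, rhs ≡ 17 → off.

3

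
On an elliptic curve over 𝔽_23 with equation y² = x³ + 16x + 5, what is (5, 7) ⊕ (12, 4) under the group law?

(5, 7) + (12, 4). λ = (4 - 7)/(12 - 5) ≡ 20/7 mod 23. 7⁻¹ ≡ 10 (mod 23), so λ ≡ 16.
  x = λ² - 5 - 12 = 256 - 17 ≡ 9; y = λ·(5 - 9) - 7 ≡ 21. → (9, 21)

(9, 21)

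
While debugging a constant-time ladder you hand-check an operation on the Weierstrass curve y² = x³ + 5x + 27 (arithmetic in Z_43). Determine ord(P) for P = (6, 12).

12

2P: tangent at (6, 12): λ = (3·6² + 5)/(2·12) ≡ 27/24. 24⁻¹ ≡ 9 (mod 43) since 24·9 = 216 ≡ 1, so λ ≡ 27·9 ≡ 28.
  x = λ² - 6 - 6 = 784 - 12 ≡ 41; y = λ·(6 - 41) - 12 ≡ 40. → (41, 40)
3P: (41, 40) + (6, 12). λ = (12 - 40)/(6 - 41) ≡ 15/8 mod 43. 8⁻¹ ≡ 27 (mod 43), so λ ≡ 18.
  x = λ² - 41 - 6 = 324 - 47 ≡ 19; y = λ·(41 - 19) - 40 ≡ 12. → (19, 12)
4P: (19, 12) + (6, 12). λ = (12 - 12)/(6 - 19) ≡ 0/30 mod 43. 30⁻¹ ≡ 33 (mod 43) since 30·33 = 990 ≡ 1, so λ ≡ 0.
  x = λ² - 19 - 6 = 0 - 25 ≡ 18; y = λ·(19 - 18) - 12 ≡ 31. → (18, 31)
5P: (18, 31) + (6, 12). λ = (12 - 31)/(6 - 18) ≡ 24/31 mod 43. 31⁻¹ ≡ 25 (mod 43), so λ ≡ 41.
  x = λ² - 18 - 6 = 1681 - 24 ≡ 23; y = λ·(18 - 23) - 31 ≡ 22. → (23, 22)
6P: (23, 22) + (6, 12). λ = (12 - 22)/(6 - 23) ≡ 33/26 mod 43. 26⁻¹ ≡ 5 (mod 43), so λ ≡ 36.
  x = λ² - 23 - 6 = 1296 - 29 ≡ 20; y = λ·(23 - 20) - 22 ≡ 0. → (20, 0)
7P: (20, 0) + (6, 12). λ = (12 - 0)/(6 - 20) ≡ 12/29 mod 43. 29⁻¹ ≡ 3 (mod 43) since 29·3 = 87 ≡ 1, so λ ≡ 36.
  x = λ² - 20 - 6 = 1296 - 26 ≡ 23; y = λ·(20 - 23) - 0 ≡ 21. → (23, 21)
8P: (23, 21) + (6, 12). λ = (12 - 21)/(6 - 23) ≡ 34/26 mod 43. 26⁻¹ ≡ 5 (mod 43) since 26·5 = 130 ≡ 1, so λ ≡ 41.
  x = λ² - 23 - 6 = 1681 - 29 ≡ 18; y = λ·(23 - 18) - 21 ≡ 12. → (18, 12)
9P: (18, 12) + (6, 12). λ = (12 - 12)/(6 - 18) ≡ 0/31 mod 43. 31⁻¹ ≡ 25 (mod 43), so λ ≡ 0.
  x = λ² - 18 - 6 = 0 - 24 ≡ 19; y = λ·(18 - 19) - 12 ≡ 31. → (19, 31)
10P: (19, 31) + (6, 12). λ = (12 - 31)/(6 - 19) ≡ 24/30 mod 43. 30⁻¹ ≡ 33 (mod 43), so λ ≡ 18.
  x = λ² - 19 - 6 = 324 - 25 ≡ 41; y = λ·(19 - 41) - 31 ≡ 3. → (41, 3)
11P: (41, 3) + (6, 12). λ = (12 - 3)/(6 - 41) ≡ 9/8 mod 43. 8⁻¹ ≡ 27 (mod 43), so λ ≡ 28.
  x = λ² - 41 - 6 = 784 - 47 ≡ 6; y = λ·(41 - 6) - 3 ≡ 31. → (6, 31)
12P: (6, 31) + (6, 12): same x and y₁ ≡ -y₂, so the sum is O.
12P = O, so the order is 12.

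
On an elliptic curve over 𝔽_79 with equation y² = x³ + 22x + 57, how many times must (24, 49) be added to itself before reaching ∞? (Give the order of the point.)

9

2P: tangent at (24, 49): λ = (3·24² + 22)/(2·49) ≡ 12/19. 19⁻¹ ≡ 25 (mod 79) since 19·25 = 475 ≡ 1, so λ ≡ 12·25 ≡ 63.
  x = λ² - 24 - 24 = 3969 - 48 ≡ 50; y = λ·(24 - 50) - 49 ≡ 51. → (50, 51)
3P: (50, 51) + (24, 49). λ = (49 - 51)/(24 - 50) ≡ 77/53 mod 79. 53⁻¹ ≡ 3 (mod 79), so λ ≡ 73.
  x = λ² - 50 - 24 = 5329 - 74 ≡ 41; y = λ·(50 - 41) - 51 ≡ 53. → (41, 53)
4P: (41, 53) + (24, 49). λ = (49 - 53)/(24 - 41) ≡ 75/62 mod 79. 62⁻¹ ≡ 65 (mod 79), so λ ≡ 56.
  x = λ² - 41 - 24 = 3136 - 65 ≡ 69; y = λ·(41 - 69) - 53 ≡ 38. → (69, 38)
5P: (69, 38) + (24, 49). λ = (49 - 38)/(24 - 69) ≡ 11/34 mod 79. 34⁻¹ ≡ 7 (mod 79), so λ ≡ 77.
  x = λ² - 69 - 24 = 5929 - 93 ≡ 69; y = λ·(69 - 69) - 38 ≡ 41. → (69, 41)
6P: (69, 41) + (24, 49). λ = (49 - 41)/(24 - 69) ≡ 8/34 mod 79. 34⁻¹ ≡ 7 (mod 79) since 34·7 = 238 ≡ 1, so λ ≡ 56.
  x = λ² - 69 - 24 = 3136 - 93 ≡ 41; y = λ·(69 - 41) - 41 ≡ 26. → (41, 26)
7P: (41, 26) + (24, 49). λ = (49 - 26)/(24 - 41) ≡ 23/62 mod 79. 62⁻¹ ≡ 65 (mod 79) since 62·65 = 4030 ≡ 1, so λ ≡ 73.
  x = λ² - 41 - 24 = 5329 - 65 ≡ 50; y = λ·(41 - 50) - 26 ≡ 28. → (50, 28)
8P: (50, 28) + (24, 49). λ = (49 - 28)/(24 - 50) ≡ 21/53 mod 79. 53⁻¹ ≡ 3 (mod 79) since 53·3 = 159 ≡ 1, so λ ≡ 63.
  x = λ² - 50 - 24 = 3969 - 74 ≡ 24; y = λ·(50 - 24) - 28 ≡ 30. → (24, 30)
9P: (24, 30) + (24, 49): same x and y₁ ≡ -y₂, so the sum is ∞.
9P = ∞, so the order is 9.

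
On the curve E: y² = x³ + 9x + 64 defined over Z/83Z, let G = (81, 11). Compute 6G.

Repeated addition: build up to 6G.
2G: tangent at (81, 11): λ = (3·81² + 9)/(2·11) ≡ 21/22. 22⁻¹ ≡ 34 (mod 83) since 22·34 = 748 ≡ 1, so λ ≡ 21·34 ≡ 50.
  x = λ² - 81 - 81 = 2500 - 162 ≡ 14; y = λ·(81 - 14) - 11 ≡ 19. → (14, 19)
3G: (14, 19) + (81, 11). λ = (11 - 19)/(81 - 14) ≡ 75/67 mod 83. 67⁻¹ ≡ 57 (mod 83), so λ ≡ 42.
  x = λ² - 14 - 81 = 1764 - 95 ≡ 9; y = λ·(14 - 9) - 19 ≡ 25. → (9, 25)
4G: (9, 25) + (81, 11). λ = (11 - 25)/(81 - 9) ≡ 69/72 mod 83. 72⁻¹ ≡ 15 (mod 83) since 72·15 = 1080 ≡ 1, so λ ≡ 39.
  x = λ² - 9 - 81 = 1521 - 90 ≡ 20; y = λ·(9 - 20) - 25 ≡ 44. → (20, 44)
5G: (20, 44) + (81, 11). λ = (11 - 44)/(81 - 20) ≡ 50/61 mod 83. 61⁻¹ ≡ 49 (mod 83), so λ ≡ 43.
  x = λ² - 20 - 81 = 1849 - 101 ≡ 5; y = λ·(20 - 5) - 44 ≡ 20. → (5, 20)
6G: (5, 20) + (81, 11). λ = (11 - 20)/(81 - 5) ≡ 74/76 mod 83. 76⁻¹ ≡ 71 (mod 83) since 76·71 = 5396 ≡ 1, so λ ≡ 25.
  x = λ² - 5 - 81 = 625 - 86 ≡ 41; y = λ·(5 - 41) - 20 ≡ 76. → (41, 76)

(41, 76)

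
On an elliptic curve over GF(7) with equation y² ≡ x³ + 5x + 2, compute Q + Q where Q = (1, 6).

tangent at (1, 6): λ = (3·1² + 5)/(2·6) ≡ 1/5. 5⁻¹ ≡ 3 (mod 7), so λ ≡ 1·3 ≡ 3.
  x = λ² - 1 - 1 = 9 - 2 ≡ 0; y = λ·(1 - 0) - 6 ≡ 4. → (0, 4)

(0, 4)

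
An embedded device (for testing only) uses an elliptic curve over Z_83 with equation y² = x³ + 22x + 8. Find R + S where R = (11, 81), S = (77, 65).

(11, 81) + (77, 65). λ = (65 - 81)/(77 - 11) ≡ 67/66 mod 83. 66⁻¹ ≡ 39 (mod 83), so λ ≡ 40.
  x = λ² - 11 - 77 = 1600 - 88 ≡ 18; y = λ·(11 - 18) - 81 ≡ 54. → (18, 54)

(18, 54)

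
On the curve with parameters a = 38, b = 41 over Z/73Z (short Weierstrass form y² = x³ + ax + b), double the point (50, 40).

tangent at (50, 40): λ = (3·50² + 38)/(2·40) ≡ 19/7. 7⁻¹ ≡ 21 (mod 73), so λ ≡ 19·21 ≡ 34.
  x = λ² - 50 - 50 = 1156 - 100 ≡ 34; y = λ·(50 - 34) - 40 ≡ 66. → (34, 66)

(34, 66)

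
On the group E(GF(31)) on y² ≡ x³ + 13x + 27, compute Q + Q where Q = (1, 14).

tangent at (1, 14): λ = (3·1² + 13)/(2·14) ≡ 16/28. 28⁻¹ ≡ 10 (mod 31), so λ ≡ 16·10 ≡ 5.
  x = λ² - 1 - 1 = 25 - 2 ≡ 23; y = λ·(1 - 23) - 14 ≡ 0. → (23, 0)

(23, 0)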